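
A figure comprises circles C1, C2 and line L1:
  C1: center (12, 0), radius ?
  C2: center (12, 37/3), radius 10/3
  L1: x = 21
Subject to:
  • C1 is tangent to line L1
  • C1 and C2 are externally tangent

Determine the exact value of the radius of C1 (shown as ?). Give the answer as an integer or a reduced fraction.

9

1. [C1‖L1]  r_C1² − 81 = 0  ⇒  r_C1 = 9 (r>0 drops 1)
2. [ext C1·C2]  r_C1² + (20/3)r_C1 − 141 = 0  ⇒  r_C1 = 9 (r>0 drops 1)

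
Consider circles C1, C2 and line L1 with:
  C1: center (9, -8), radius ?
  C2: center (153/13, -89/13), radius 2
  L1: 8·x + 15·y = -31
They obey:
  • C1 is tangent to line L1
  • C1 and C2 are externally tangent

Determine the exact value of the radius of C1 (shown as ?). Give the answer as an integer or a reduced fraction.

1

1. [C1‖L1]  r_C1² − 1 = 0  ⇒  r_C1 = 1 (r>0 drops 1)
2. [ext C1·C2]  r_C1² + 4r_C1 − 5 = 0  ⇒  r_C1 = 1 (r>0 drops 1)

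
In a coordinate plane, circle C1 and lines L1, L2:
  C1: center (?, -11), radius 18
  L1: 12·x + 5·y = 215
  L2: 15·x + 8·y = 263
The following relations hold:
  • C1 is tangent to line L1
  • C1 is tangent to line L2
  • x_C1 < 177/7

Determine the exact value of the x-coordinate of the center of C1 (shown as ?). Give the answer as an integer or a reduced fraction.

1. [C1‖L1]  x_C1² − 45x_C1 + 126 = 0  ⇒  x_C1 = 3 or 42
2. [C1‖L2]  x_C1² − (234/5)x_C1 + 657/5 = 0  ⇒  x_C1 = 3 or 219/5

3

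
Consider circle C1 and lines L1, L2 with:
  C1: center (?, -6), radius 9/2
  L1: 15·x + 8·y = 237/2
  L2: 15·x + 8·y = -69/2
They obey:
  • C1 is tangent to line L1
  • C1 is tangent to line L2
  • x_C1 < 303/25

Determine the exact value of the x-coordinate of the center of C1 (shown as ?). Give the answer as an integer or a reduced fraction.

6

1. [C1‖L1]  x_C1² − (111/5)x_C1 + 486/5 = 0  ⇒  x_C1 = 6 or 81/5
2. [C1‖L2]  x_C1² − (9/5)x_C1 − 126/5 = 0  ⇒  x_C1 = -21/5 or 6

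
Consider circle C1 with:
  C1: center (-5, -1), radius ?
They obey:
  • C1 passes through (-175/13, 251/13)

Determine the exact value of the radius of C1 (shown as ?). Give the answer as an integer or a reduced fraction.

1. [C1∋P]  r_C1² − 484 = 0  ⇒  r_C1 = 22 (r>0 drops 1)

22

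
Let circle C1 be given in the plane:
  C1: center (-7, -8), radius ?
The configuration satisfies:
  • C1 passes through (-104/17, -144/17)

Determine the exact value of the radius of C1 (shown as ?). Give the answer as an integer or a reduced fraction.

1. [C1∋P]  r_C1² − 1 = 0  ⇒  r_C1 = 1 (r>0 drops 1)

1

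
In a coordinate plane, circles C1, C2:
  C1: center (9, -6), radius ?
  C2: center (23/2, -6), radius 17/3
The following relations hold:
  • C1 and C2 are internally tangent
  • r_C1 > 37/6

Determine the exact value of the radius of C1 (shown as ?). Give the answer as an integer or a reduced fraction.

1. [int C1,C2]  r_C1² − (34/3)r_C1 + 931/36 = 0  ⇒  r_C1 = 19/6 or 49/6
2. given r_C1 > 37/6: keep 49/6

49/6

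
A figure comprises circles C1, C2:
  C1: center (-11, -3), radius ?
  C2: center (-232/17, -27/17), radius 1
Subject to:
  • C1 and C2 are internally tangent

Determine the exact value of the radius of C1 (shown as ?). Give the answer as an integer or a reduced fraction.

1. [int C1,C2]  r_C1² − 2r_C1 − 8 = 0  ⇒  r_C1 = 4 (r>0 drops 1)

4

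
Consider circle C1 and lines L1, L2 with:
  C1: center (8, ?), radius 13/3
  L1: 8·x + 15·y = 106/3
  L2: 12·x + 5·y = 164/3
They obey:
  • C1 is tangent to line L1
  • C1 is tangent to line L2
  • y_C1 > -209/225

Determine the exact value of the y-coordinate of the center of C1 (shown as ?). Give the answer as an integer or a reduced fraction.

3

1. [C1‖L1]  y_C1² + (172/45)y_C1 − 307/15 = 0  ⇒  y_C1 = -307/45 or 3
2. [C1‖L2]  y_C1² + (248/15)y_C1 − 293/5 = 0  ⇒  y_C1 = -293/15 or 3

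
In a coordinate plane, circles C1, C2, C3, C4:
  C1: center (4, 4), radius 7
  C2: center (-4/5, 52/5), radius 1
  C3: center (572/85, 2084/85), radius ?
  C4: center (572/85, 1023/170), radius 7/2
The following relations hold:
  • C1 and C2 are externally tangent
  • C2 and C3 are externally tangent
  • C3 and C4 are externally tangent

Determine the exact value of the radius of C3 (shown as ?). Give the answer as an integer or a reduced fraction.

1. [ext C2·C3]  r_C3² + 2r_C3 − 255 = 0  ⇒  r_C3 = 15 (r>0 drops 1)
2. [ext C3·C4]  r_C3² + 7r_C3 − 330 = 0  ⇒  r_C3 = 15 (r>0 drops 1)

15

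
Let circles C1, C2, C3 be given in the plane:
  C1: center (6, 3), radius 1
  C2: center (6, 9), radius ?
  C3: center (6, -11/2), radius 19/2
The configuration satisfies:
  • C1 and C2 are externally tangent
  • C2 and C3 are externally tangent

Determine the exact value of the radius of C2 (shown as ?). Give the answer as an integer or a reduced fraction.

5

1. [ext C1·C2]  r_C2² + 2r_C2 − 35 = 0  ⇒  r_C2 = 5 (r>0 drops 1)
2. [ext C2·C3]  r_C2² + 19r_C2 − 120 = 0  ⇒  r_C2 = 5 (r>0 drops 1)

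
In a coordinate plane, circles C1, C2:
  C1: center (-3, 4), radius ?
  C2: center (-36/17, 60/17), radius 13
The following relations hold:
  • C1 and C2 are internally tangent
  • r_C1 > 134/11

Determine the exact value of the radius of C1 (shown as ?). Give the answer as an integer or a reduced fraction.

1. [int C1,C2]  r_C1² − 26r_C1 + 168 = 0  ⇒  r_C1 = 12 or 14
2. given r_C1 > 134/11: keep 14

14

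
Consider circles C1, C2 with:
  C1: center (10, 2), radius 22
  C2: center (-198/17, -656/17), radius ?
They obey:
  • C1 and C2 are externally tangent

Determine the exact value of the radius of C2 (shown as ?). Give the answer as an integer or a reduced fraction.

24

1. [ext C1·C2]  r_C2² + 44r_C2 − 1632 = 0  ⇒  r_C2 = 24 (r>0 drops 1)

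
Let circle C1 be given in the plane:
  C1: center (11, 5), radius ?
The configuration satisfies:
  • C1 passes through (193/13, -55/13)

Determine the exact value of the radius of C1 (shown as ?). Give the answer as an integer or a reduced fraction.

1. [C1∋P]  r_C1² − 100 = 0  ⇒  r_C1 = 10 (r>0 drops 1)

10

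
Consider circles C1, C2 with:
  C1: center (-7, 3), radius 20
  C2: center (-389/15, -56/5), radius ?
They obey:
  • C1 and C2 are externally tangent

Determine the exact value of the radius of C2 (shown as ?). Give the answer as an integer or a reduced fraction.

11/3

1. [ext C1·C2]  r_C2² + 40r_C2 − 1441/9 = 0  ⇒  r_C2 = 11/3 (r>0 drops 1)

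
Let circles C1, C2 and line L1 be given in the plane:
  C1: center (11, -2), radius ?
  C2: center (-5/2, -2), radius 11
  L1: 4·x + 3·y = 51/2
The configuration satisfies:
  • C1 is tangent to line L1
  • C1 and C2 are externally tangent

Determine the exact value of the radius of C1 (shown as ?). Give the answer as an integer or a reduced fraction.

1. [C1‖L1]  r_C1² − 25/4 = 0  ⇒  r_C1 = 5/2 (r>0 drops 1)
2. [ext C1·C2]  r_C1² + 22r_C1 − 245/4 = 0  ⇒  r_C1 = 5/2 (r>0 drops 1)

5/2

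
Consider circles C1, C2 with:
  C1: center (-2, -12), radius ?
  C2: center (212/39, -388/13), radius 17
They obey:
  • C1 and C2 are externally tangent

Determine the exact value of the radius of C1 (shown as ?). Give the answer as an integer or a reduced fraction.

7/3

1. [ext C1·C2]  r_C1² + 34r_C1 − 763/9 = 0  ⇒  r_C1 = 7/3 (r>0 drops 1)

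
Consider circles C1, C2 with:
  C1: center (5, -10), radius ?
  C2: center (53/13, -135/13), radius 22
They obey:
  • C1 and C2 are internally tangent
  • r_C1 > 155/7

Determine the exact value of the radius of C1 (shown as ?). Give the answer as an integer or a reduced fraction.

23

1. [int C1,C2]  r_C1² − 44r_C1 + 483 = 0  ⇒  r_C1 = 21 or 23
2. given r_C1 > 155/7: keep 23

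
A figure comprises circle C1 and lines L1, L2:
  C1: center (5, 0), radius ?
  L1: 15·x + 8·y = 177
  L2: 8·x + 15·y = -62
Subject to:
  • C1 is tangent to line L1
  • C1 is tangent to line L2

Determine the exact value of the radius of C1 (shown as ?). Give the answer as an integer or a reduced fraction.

1. [C1‖L1]  r_C1² − 36 = 0  ⇒  r_C1 = 6 (r>0 drops 1)
2. [C1‖L2]  r_C1² − 36 = 0  ⇒  r_C1 = 6 (r>0 drops 1)

6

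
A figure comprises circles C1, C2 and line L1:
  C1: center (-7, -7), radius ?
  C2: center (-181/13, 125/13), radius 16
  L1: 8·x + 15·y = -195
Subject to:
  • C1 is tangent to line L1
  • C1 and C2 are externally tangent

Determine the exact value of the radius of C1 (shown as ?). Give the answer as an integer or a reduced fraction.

1. [C1‖L1]  r_C1² − 4 = 0  ⇒  r_C1 = 2 (r>0 drops 1)
2. [ext C1·C2]  r_C1² + 32r_C1 − 68 = 0  ⇒  r_C1 = 2 (r>0 drops 1)

2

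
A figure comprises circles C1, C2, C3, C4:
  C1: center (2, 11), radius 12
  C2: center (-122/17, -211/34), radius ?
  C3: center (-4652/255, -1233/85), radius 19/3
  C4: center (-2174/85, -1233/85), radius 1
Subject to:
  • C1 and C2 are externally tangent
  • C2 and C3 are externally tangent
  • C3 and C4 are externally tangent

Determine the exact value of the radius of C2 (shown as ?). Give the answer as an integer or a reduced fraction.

1. [ext C1·C2]  r_C2² + 24r_C2 − 945/4 = 0  ⇒  r_C2 = 15/2 (r>0 drops 1)
2. [ext C2·C3]  r_C2² + (38/3)r_C2 − 605/4 = 0  ⇒  r_C2 = 15/2 (r>0 drops 1)

15/2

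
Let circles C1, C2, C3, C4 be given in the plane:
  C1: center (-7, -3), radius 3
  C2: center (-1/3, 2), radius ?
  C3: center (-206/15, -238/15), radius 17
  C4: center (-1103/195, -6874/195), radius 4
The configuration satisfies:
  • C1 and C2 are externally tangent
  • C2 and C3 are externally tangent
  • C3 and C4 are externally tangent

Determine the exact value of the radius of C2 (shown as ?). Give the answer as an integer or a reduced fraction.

1. [ext C1·C2]  r_C2² + 6r_C2 − 544/9 = 0  ⇒  r_C2 = 16/3 (r>0 drops 1)
2. [ext C2·C3]  r_C2² + 34r_C2 − 1888/9 = 0  ⇒  r_C2 = 16/3 (r>0 drops 1)

16/3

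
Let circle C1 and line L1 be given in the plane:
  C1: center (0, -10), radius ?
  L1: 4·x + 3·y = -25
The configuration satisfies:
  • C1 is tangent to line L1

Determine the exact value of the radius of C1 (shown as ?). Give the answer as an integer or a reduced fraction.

1. [C1‖L1]  r_C1² − 1 = 0  ⇒  r_C1 = 1 (r>0 drops 1)

1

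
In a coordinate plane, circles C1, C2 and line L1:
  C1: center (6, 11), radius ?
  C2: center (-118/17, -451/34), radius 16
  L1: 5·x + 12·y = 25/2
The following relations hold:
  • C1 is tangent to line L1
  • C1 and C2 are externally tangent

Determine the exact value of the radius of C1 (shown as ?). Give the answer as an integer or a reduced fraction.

23/2

1. [C1‖L1]  r_C1² − 529/4 = 0  ⇒  r_C1 = 23/2 (r>0 drops 1)
2. [ext C1·C2]  r_C1² + 32r_C1 − 2001/4 = 0  ⇒  r_C1 = 23/2 (r>0 drops 1)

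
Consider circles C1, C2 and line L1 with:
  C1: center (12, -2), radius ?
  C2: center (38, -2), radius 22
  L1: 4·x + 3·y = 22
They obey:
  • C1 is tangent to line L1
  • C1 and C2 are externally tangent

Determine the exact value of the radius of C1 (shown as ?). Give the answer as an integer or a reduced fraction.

4

1. [C1‖L1]  r_C1² − 16 = 0  ⇒  r_C1 = 4 (r>0 drops 1)
2. [ext C1·C2]  r_C1² + 44r_C1 − 192 = 0  ⇒  r_C1 = 4 (r>0 drops 1)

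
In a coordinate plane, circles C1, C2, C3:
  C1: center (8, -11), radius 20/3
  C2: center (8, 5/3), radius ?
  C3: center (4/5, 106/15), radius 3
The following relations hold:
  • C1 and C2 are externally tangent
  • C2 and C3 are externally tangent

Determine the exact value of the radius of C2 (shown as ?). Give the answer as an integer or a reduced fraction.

6

1. [ext C1·C2]  r_C2² + (40/3)r_C2 − 116 = 0  ⇒  r_C2 = 6 (r>0 drops 1)
2. [ext C2·C3]  r_C2² + 6r_C2 − 72 = 0  ⇒  r_C2 = 6 (r>0 drops 1)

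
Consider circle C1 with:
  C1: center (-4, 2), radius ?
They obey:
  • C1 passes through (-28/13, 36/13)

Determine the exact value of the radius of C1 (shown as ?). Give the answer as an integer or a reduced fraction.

1. [C1∋P]  r_C1² − 4 = 0  ⇒  r_C1 = 2 (r>0 drops 1)

2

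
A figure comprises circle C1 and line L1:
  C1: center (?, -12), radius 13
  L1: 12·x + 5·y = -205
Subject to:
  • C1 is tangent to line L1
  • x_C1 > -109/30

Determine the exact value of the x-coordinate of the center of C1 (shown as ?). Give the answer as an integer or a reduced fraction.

1. [C1‖L1]  x_C1² + (145/6)x_C1 − 157/3 = 0  ⇒  x_C1 = -157/6 or 2
2. given x_C1 > -109/30: keep 2

2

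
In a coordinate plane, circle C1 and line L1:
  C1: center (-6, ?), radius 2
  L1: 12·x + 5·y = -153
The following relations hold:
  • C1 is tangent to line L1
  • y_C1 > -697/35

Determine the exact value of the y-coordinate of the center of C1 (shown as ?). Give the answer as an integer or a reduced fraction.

1. [C1‖L1]  y_C1² + (162/5)y_C1 + 1177/5 = 0  ⇒  y_C1 = -107/5 or -11
2. given y_C1 > -697/35: keep -11

-11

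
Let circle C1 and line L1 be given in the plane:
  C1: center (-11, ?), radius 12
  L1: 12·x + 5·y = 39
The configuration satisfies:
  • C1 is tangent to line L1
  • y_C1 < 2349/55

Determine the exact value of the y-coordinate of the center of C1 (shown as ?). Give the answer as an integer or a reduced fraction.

1. [C1‖L1]  y_C1² − (342/5)y_C1 + 981/5 = 0  ⇒  y_C1 = 3 or 327/5
2. given y_C1 < 2349/55: keep 3

3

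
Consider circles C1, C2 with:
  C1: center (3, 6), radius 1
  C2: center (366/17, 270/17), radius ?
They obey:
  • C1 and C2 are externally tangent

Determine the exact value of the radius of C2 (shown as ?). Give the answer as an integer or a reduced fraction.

1. [ext C1·C2]  r_C2² + 2r_C2 − 440 = 0  ⇒  r_C2 = 20 (r>0 drops 1)

20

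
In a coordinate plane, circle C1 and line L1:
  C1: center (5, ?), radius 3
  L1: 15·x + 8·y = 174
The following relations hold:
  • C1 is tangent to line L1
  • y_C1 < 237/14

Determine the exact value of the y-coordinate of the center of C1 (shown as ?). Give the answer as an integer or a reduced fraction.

1. [C1‖L1]  y_C1² − (99/4)y_C1 + 225/2 = 0  ⇒  y_C1 = 6 or 75/4
2. given y_C1 < 237/14: keep 6

6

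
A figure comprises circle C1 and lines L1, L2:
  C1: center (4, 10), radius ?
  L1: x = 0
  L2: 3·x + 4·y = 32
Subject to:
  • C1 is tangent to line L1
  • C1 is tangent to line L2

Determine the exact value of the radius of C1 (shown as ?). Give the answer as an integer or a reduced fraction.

4

1. [C1‖L1]  r_C1² − 16 = 0  ⇒  r_C1 = 4 (r>0 drops 1)
2. [C1‖L2]  r_C1² − 16 = 0  ⇒  r_C1 = 4 (r>0 drops 1)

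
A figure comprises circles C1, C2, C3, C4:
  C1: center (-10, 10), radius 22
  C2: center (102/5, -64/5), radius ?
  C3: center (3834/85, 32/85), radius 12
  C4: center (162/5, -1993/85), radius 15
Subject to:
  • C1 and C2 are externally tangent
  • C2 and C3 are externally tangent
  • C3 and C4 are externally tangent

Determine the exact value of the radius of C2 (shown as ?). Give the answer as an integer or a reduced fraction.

16

1. [ext C1·C2]  r_C2² + 44r_C2 − 960 = 0  ⇒  r_C2 = 16 (r>0 drops 1)
2. [ext C2·C3]  r_C2² + 24r_C2 − 640 = 0  ⇒  r_C2 = 16 (r>0 drops 1)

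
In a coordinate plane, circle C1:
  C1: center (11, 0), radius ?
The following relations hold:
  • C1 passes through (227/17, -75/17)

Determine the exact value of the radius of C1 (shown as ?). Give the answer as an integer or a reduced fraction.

5

1. [C1∋P]  r_C1² − 25 = 0  ⇒  r_C1 = 5 (r>0 drops 1)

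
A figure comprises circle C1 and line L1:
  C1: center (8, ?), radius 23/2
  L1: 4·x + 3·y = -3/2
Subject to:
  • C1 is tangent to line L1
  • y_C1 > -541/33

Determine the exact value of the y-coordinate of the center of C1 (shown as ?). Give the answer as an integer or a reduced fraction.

1. [C1‖L1]  y_C1² + (67/3)y_C1 − 728/3 = 0  ⇒  y_C1 = -91/3 or 8
2. given y_C1 > -541/33: keep 8

8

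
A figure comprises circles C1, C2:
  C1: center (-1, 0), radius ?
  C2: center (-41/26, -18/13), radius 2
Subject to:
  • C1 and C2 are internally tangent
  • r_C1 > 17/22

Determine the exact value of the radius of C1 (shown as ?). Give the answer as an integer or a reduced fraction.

7/2

1. [int C1,C2]  r_C1² − 4r_C1 + 7/4 = 0  ⇒  r_C1 = 1/2 or 7/2
2. given r_C1 > 17/22: keep 7/2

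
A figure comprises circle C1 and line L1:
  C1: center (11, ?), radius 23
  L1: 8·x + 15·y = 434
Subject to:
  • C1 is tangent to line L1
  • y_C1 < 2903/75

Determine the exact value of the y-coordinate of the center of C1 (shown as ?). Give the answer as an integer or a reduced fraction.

-3

1. [C1‖L1]  y_C1² − (692/15)y_C1 − 737/5 = 0  ⇒  y_C1 = -3 or 737/15
2. given y_C1 < 2903/75: keep -3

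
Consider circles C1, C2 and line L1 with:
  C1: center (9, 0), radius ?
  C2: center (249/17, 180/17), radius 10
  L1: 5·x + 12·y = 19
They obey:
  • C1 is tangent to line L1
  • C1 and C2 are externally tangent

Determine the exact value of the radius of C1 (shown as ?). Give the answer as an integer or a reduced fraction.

2

1. [C1‖L1]  r_C1² − 4 = 0  ⇒  r_C1 = 2 (r>0 drops 1)
2. [ext C1·C2]  r_C1² + 20r_C1 − 44 = 0  ⇒  r_C1 = 2 (r>0 drops 1)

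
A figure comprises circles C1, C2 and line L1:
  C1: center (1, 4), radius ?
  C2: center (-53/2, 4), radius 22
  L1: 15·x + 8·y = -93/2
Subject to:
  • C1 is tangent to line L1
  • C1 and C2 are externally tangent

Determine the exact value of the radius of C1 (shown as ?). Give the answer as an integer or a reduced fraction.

1. [C1‖L1]  r_C1² − 121/4 = 0  ⇒  r_C1 = 11/2 (r>0 drops 1)
2. [ext C1·C2]  r_C1² + 44r_C1 − 1089/4 = 0  ⇒  r_C1 = 11/2 (r>0 drops 1)

11/2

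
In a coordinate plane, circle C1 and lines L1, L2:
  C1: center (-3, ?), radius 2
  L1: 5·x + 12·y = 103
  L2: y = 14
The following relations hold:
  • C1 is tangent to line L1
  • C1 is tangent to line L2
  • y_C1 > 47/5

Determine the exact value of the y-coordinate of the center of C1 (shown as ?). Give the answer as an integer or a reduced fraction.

1. [C1‖L1]  y_C1² − (59/3)y_C1 + 92 = 0  ⇒  y_C1 = 23/3 or 12
2. [C1‖L2]  y_C1² − 28y_C1 + 192 = 0  ⇒  y_C1 = 12 or 16

12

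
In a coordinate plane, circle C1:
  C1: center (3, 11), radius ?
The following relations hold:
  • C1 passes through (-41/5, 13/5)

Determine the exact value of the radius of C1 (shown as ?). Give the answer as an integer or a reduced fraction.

1. [C1∋P]  r_C1² − 196 = 0  ⇒  r_C1 = 14 (r>0 drops 1)

14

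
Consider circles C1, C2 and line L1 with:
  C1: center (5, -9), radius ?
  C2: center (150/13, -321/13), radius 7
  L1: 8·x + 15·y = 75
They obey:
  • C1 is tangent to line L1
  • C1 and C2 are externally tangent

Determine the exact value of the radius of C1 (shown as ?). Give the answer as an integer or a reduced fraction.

10

1. [C1‖L1]  r_C1² − 100 = 0  ⇒  r_C1 = 10 (r>0 drops 1)
2. [ext C1·C2]  r_C1² + 14r_C1 − 240 = 0  ⇒  r_C1 = 10 (r>0 drops 1)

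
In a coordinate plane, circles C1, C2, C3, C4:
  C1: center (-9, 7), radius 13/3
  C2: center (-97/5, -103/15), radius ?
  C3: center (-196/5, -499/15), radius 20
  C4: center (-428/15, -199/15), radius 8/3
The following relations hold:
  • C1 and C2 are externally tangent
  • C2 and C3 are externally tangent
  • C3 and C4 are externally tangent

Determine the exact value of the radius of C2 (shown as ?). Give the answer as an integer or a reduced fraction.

13

1. [ext C1·C2]  r_C2² + (26/3)r_C2 − 845/3 = 0  ⇒  r_C2 = 13 (r>0 drops 1)
2. [ext C2·C3]  r_C2² + 40r_C2 − 689 = 0  ⇒  r_C2 = 13 (r>0 drops 1)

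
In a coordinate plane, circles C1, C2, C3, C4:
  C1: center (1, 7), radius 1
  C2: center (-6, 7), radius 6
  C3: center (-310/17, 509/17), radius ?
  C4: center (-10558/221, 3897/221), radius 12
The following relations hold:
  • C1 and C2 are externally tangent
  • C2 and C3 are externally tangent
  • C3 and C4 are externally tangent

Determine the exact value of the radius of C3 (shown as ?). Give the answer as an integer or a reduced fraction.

1. [ext C2·C3]  r_C3² + 12r_C3 − 640 = 0  ⇒  r_C3 = 20 (r>0 drops 1)
2. [ext C3·C4]  r_C3² + 24r_C3 − 880 = 0  ⇒  r_C3 = 20 (r>0 drops 1)

20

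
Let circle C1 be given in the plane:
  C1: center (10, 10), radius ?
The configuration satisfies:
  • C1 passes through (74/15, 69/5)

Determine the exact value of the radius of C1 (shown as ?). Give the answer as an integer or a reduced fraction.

1. [C1∋P]  r_C1² − 361/9 = 0  ⇒  r_C1 = 19/3 (r>0 drops 1)

19/3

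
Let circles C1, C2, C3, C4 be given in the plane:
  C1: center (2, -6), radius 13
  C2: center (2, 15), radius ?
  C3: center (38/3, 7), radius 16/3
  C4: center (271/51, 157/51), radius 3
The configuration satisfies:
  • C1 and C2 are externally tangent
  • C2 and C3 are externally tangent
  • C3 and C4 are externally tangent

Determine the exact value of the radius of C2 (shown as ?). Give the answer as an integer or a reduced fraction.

1. [ext C1·C2]  r_C2² + 26r_C2 − 272 = 0  ⇒  r_C2 = 8 (r>0 drops 1)
2. [ext C2·C3]  r_C2² + (32/3)r_C2 − 448/3 = 0  ⇒  r_C2 = 8 (r>0 drops 1)

8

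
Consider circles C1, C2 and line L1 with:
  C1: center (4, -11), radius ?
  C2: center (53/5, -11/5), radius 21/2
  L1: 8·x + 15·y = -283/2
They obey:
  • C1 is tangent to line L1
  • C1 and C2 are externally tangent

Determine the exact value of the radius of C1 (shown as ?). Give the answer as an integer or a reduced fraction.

1/2

1. [C1‖L1]  r_C1² − 1/4 = 0  ⇒  r_C1 = 1/2 (r>0 drops 1)
2. [ext C1·C2]  r_C1² + 21r_C1 − 43/4 = 0  ⇒  r_C1 = 1/2 (r>0 drops 1)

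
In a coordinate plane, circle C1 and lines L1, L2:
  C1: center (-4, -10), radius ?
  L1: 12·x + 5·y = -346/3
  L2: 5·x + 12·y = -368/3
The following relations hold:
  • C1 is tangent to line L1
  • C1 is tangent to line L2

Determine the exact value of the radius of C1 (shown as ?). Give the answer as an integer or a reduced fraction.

4/3

1. [C1‖L1]  r_C1² − 16/9 = 0  ⇒  r_C1 = 4/3 (r>0 drops 1)
2. [C1‖L2]  r_C1² − 16/9 = 0  ⇒  r_C1 = 4/3 (r>0 drops 1)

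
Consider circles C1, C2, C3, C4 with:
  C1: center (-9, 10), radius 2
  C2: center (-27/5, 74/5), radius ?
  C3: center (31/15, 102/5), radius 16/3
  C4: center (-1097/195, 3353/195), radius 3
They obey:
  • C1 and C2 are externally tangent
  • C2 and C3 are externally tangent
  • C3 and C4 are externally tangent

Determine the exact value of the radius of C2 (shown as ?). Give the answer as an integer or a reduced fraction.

4

1. [ext C1·C2]  r_C2² + 4r_C2 − 32 = 0  ⇒  r_C2 = 4 (r>0 drops 1)
2. [ext C2·C3]  r_C2² + (32/3)r_C2 − 176/3 = 0  ⇒  r_C2 = 4 (r>0 drops 1)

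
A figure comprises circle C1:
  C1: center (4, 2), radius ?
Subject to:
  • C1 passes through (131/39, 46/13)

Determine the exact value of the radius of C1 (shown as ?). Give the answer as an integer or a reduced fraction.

5/3

1. [C1∋P]  r_C1² − 25/9 = 0  ⇒  r_C1 = 5/3 (r>0 drops 1)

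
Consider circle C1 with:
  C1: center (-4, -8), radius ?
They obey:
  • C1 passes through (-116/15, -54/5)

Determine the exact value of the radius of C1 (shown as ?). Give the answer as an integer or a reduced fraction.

1. [C1∋P]  r_C1² − 196/9 = 0  ⇒  r_C1 = 14/3 (r>0 drops 1)

14/3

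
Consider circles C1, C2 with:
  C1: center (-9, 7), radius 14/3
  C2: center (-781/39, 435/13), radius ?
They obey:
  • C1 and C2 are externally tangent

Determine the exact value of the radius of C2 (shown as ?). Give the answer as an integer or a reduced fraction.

1. [ext C1·C2]  r_C2² + (28/3)r_C2 − 800 = 0  ⇒  r_C2 = 24 (r>0 drops 1)

24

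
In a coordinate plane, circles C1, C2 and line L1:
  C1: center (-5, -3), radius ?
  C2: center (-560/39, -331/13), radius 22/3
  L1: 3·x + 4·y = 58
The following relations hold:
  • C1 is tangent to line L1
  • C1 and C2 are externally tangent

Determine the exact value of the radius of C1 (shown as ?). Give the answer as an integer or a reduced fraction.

17

1. [C1‖L1]  r_C1² − 289 = 0  ⇒  r_C1 = 17 (r>0 drops 1)
2. [ext C1·C2]  r_C1² + (44/3)r_C1 − 1615/3 = 0  ⇒  r_C1 = 17 (r>0 drops 1)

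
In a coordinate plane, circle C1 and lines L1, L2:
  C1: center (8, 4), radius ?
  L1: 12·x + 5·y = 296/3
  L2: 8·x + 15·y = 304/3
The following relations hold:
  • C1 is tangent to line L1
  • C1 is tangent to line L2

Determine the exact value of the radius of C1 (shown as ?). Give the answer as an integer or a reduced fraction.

1. [C1‖L1]  r_C1² − 16/9 = 0  ⇒  r_C1 = 4/3 (r>0 drops 1)
2. [C1‖L2]  r_C1² − 16/9 = 0  ⇒  r_C1 = 4/3 (r>0 drops 1)

4/3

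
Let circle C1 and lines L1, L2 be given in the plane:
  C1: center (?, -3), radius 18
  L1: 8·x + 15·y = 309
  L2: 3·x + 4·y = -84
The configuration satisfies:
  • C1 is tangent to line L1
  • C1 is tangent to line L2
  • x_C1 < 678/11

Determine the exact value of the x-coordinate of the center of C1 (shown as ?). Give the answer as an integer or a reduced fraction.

1. [C1‖L1]  x_C1² − (177/2)x_C1 + 495 = 0  ⇒  x_C1 = 6 or 165/2
2. [C1‖L2]  x_C1² + 48x_C1 − 324 = 0  ⇒  x_C1 = -54 or 6

6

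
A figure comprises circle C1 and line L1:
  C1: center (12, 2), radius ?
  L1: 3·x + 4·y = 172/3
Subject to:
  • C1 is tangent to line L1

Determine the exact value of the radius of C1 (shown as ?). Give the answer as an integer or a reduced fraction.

8/3

1. [C1‖L1]  r_C1² − 64/9 = 0  ⇒  r_C1 = 8/3 (r>0 drops 1)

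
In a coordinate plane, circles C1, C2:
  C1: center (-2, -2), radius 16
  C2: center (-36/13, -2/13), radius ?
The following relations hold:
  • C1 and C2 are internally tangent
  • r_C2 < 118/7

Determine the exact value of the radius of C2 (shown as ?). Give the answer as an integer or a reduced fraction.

14

1. [int C1,C2]  r_C2² − 32r_C2 + 252 = 0  ⇒  r_C2 = 14 or 18
2. given r_C2 < 118/7: keep 14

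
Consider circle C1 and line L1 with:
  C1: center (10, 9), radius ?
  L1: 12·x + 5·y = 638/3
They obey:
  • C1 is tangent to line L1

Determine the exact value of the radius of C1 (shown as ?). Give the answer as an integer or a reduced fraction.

1. [C1‖L1]  r_C1² − 121/9 = 0  ⇒  r_C1 = 11/3 (r>0 drops 1)

11/3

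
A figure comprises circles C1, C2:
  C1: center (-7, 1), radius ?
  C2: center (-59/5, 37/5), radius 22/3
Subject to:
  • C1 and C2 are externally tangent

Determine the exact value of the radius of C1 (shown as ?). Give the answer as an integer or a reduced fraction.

1. [ext C1·C2]  r_C1² + (44/3)r_C1 − 92/9 = 0  ⇒  r_C1 = 2/3 (r>0 drops 1)

2/3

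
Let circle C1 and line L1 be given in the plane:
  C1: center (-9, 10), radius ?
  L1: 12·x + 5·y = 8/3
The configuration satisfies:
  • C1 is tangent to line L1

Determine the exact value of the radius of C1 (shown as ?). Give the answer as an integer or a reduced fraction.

14/3

1. [C1‖L1]  r_C1² − 196/9 = 0  ⇒  r_C1 = 14/3 (r>0 drops 1)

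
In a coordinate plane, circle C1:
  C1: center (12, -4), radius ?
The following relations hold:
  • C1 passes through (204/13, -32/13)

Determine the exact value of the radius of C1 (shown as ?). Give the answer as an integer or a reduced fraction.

4

1. [C1∋P]  r_C1² − 16 = 0  ⇒  r_C1 = 4 (r>0 drops 1)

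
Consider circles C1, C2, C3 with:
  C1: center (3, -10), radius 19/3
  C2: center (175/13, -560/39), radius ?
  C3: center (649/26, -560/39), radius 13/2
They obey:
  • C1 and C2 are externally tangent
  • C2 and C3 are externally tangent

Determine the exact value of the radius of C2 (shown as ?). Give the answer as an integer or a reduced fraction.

5

1. [ext C1·C2]  r_C2² + (38/3)r_C2 − 265/3 = 0  ⇒  r_C2 = 5 (r>0 drops 1)
2. [ext C2·C3]  r_C2² + 13r_C2 − 90 = 0  ⇒  r_C2 = 5 (r>0 drops 1)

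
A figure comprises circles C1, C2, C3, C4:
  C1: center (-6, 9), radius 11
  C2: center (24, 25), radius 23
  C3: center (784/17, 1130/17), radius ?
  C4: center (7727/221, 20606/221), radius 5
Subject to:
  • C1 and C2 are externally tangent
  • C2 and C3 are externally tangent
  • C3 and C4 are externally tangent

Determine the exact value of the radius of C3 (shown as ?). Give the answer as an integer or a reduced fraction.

24

1. [ext C2·C3]  r_C3² + 46r_C3 − 1680 = 0  ⇒  r_C3 = 24 (r>0 drops 1)
2. [ext C3·C4]  r_C3² + 10r_C3 − 816 = 0  ⇒  r_C3 = 24 (r>0 drops 1)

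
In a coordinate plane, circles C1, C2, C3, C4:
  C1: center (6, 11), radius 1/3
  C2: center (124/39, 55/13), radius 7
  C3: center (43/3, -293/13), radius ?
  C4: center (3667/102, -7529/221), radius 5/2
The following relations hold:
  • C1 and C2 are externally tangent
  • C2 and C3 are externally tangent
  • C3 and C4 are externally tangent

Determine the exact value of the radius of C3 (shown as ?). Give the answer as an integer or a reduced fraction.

1. [ext C2·C3]  r_C3² + 14r_C3 − 792 = 0  ⇒  r_C3 = 22 (r>0 drops 1)
2. [ext C3·C4]  r_C3² + 5r_C3 − 594 = 0  ⇒  r_C3 = 22 (r>0 drops 1)

22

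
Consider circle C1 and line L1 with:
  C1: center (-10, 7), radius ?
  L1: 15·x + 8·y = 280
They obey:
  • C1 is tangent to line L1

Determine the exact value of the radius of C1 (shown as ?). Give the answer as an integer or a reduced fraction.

22

1. [C1‖L1]  r_C1² − 484 = 0  ⇒  r_C1 = 22 (r>0 drops 1)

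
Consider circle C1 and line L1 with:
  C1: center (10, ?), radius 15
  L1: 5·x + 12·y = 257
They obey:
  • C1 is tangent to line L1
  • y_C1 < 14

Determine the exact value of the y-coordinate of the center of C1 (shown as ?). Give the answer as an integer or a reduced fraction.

1. [C1‖L1]  y_C1² − (69/2)y_C1 + 67/2 = 0  ⇒  y_C1 = 1 or 67/2
2. given y_C1 < 14: keep 1

1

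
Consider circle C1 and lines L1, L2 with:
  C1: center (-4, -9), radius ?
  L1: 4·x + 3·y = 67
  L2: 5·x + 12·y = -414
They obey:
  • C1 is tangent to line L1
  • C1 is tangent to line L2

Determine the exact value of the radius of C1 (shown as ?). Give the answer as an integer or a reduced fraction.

22

1. [C1‖L1]  r_C1² − 484 = 0  ⇒  r_C1 = 22 (r>0 drops 1)
2. [C1‖L2]  r_C1² − 484 = 0  ⇒  r_C1 = 22 (r>0 drops 1)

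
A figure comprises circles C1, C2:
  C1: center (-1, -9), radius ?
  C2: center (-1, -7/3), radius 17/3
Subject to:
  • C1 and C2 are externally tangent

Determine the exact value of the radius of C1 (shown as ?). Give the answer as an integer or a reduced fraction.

1. [ext C1·C2]  r_C1² + (34/3)r_C1 − 37/3 = 0  ⇒  r_C1 = 1 (r>0 drops 1)

1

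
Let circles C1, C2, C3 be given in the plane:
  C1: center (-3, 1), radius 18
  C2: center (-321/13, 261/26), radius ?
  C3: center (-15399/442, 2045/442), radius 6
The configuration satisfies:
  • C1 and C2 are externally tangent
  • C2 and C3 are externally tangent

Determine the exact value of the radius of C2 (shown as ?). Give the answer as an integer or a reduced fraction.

1. [ext C1·C2]  r_C2² + 36r_C2 − 913/4 = 0  ⇒  r_C2 = 11/2 (r>0 drops 1)
2. [ext C2·C3]  r_C2² + 12r_C2 − 385/4 = 0  ⇒  r_C2 = 11/2 (r>0 drops 1)

11/2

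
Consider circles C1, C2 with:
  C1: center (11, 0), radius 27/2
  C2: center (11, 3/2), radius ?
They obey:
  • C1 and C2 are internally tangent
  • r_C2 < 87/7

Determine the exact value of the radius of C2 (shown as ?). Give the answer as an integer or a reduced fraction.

12

1. [int C1,C2]  r_C2² − 27r_C2 + 180 = 0  ⇒  r_C2 = 12 or 15
2. given r_C2 < 87/7: keep 12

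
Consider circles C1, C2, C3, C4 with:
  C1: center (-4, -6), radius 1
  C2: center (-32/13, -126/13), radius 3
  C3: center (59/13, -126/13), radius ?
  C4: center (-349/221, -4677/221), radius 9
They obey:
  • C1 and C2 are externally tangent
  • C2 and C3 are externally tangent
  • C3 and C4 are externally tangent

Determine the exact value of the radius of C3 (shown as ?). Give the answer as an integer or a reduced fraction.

4

1. [ext C2·C3]  r_C3² + 6r_C3 − 40 = 0  ⇒  r_C3 = 4 (r>0 drops 1)
2. [ext C3·C4]  r_C3² + 18r_C3 − 88 = 0  ⇒  r_C3 = 4 (r>0 drops 1)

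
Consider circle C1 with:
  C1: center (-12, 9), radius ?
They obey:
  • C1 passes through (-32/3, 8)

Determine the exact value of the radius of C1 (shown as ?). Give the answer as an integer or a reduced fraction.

5/3

1. [C1∋P]  r_C1² − 25/9 = 0  ⇒  r_C1 = 5/3 (r>0 drops 1)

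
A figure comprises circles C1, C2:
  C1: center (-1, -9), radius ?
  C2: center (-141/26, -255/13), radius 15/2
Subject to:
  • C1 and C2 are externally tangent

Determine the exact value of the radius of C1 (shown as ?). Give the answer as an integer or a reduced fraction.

4

1. [ext C1·C2]  r_C1² + 15r_C1 − 76 = 0  ⇒  r_C1 = 4 (r>0 drops 1)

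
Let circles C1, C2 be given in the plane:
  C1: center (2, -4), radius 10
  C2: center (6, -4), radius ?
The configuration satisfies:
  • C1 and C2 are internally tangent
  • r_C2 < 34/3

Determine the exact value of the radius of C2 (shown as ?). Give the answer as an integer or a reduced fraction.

1. [int C1,C2]  r_C2² − 20r_C2 + 84 = 0  ⇒  r_C2 = 6 or 14
2. given r_C2 < 34/3: keep 6

6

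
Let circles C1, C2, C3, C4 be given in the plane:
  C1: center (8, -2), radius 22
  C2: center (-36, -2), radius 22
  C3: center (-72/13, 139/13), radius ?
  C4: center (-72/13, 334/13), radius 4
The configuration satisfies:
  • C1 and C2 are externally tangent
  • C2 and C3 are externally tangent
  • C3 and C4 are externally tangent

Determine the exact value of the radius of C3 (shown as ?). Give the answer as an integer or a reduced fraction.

11

1. [ext C2·C3]  r_C3² + 44r_C3 − 605 = 0  ⇒  r_C3 = 11 (r>0 drops 1)
2. [ext C3·C4]  r_C3² + 8r_C3 − 209 = 0  ⇒  r_C3 = 11 (r>0 drops 1)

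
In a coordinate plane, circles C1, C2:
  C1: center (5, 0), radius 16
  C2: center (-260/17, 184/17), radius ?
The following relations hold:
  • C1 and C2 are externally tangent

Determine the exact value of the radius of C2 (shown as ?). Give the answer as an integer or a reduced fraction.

1. [ext C1·C2]  r_C2² + 32r_C2 − 273 = 0  ⇒  r_C2 = 7 (r>0 drops 1)

7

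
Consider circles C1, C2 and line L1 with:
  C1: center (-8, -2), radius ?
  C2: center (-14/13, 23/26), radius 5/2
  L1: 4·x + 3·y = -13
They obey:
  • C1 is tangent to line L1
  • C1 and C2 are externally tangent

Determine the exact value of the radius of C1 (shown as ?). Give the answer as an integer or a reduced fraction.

1. [C1‖L1]  r_C1² − 25 = 0  ⇒  r_C1 = 5 (r>0 drops 1)
2. [ext C1·C2]  r_C1² + 5r_C1 − 50 = 0  ⇒  r_C1 = 5 (r>0 drops 1)

5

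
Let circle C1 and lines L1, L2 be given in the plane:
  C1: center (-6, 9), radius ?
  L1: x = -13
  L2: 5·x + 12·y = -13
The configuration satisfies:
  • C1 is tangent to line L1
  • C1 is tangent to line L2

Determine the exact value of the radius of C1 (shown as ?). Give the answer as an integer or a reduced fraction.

7

1. [C1‖L1]  r_C1² − 49 = 0  ⇒  r_C1 = 7 (r>0 drops 1)
2. [C1‖L2]  r_C1² − 49 = 0  ⇒  r_C1 = 7 (r>0 drops 1)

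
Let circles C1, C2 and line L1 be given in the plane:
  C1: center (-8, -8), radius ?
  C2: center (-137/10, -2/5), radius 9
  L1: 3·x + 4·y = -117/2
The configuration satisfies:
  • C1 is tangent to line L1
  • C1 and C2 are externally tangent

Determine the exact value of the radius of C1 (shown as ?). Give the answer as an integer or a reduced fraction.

1/2

1. [C1‖L1]  r_C1² − 1/4 = 0  ⇒  r_C1 = 1/2 (r>0 drops 1)
2. [ext C1·C2]  r_C1² + 18r_C1 − 37/4 = 0  ⇒  r_C1 = 1/2 (r>0 drops 1)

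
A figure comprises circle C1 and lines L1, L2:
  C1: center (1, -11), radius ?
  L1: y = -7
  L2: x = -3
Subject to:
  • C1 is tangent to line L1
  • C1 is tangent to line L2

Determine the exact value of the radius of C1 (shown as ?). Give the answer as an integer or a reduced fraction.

4

1. [C1‖L1]  r_C1² − 16 = 0  ⇒  r_C1 = 4 (r>0 drops 1)
2. [C1‖L2]  r_C1² − 16 = 0  ⇒  r_C1 = 4 (r>0 drops 1)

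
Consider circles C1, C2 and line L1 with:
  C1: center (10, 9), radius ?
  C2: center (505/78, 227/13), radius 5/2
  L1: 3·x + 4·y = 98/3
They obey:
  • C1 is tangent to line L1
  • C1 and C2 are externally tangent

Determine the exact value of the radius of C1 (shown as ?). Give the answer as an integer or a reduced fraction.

20/3

1. [C1‖L1]  r_C1² − 400/9 = 0  ⇒  r_C1 = 20/3 (r>0 drops 1)
2. [ext C1·C2]  r_C1² + 5r_C1 − 700/9 = 0  ⇒  r_C1 = 20/3 (r>0 drops 1)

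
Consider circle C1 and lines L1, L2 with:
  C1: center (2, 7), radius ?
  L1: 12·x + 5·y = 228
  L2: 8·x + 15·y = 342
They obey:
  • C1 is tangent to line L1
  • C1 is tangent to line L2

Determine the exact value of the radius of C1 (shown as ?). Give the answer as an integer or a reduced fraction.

1. [C1‖L1]  r_C1² − 169 = 0  ⇒  r_C1 = 13 (r>0 drops 1)
2. [C1‖L2]  r_C1² − 169 = 0  ⇒  r_C1 = 13 (r>0 drops 1)

13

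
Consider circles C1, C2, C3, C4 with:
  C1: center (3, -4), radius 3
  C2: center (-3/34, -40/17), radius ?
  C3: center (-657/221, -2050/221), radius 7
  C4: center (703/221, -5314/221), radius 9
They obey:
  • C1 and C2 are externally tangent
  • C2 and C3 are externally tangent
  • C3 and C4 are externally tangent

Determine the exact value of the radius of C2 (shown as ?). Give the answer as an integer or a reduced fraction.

1/2

1. [ext C1·C2]  r_C2² + 6r_C2 − 13/4 = 0  ⇒  r_C2 = 1/2 (r>0 drops 1)
2. [ext C2·C3]  r_C2² + 14r_C2 − 29/4 = 0  ⇒  r_C2 = 1/2 (r>0 drops 1)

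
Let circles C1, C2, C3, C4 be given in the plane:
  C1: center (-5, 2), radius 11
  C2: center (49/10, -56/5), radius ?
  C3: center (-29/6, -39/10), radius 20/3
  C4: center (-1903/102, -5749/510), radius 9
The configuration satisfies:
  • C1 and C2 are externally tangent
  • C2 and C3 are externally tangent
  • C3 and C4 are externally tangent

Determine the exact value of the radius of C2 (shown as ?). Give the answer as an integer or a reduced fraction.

11/2

1. [ext C1·C2]  r_C2² + 22r_C2 − 605/4 = 0  ⇒  r_C2 = 11/2 (r>0 drops 1)
2. [ext C2·C3]  r_C2² + (40/3)r_C2 − 1243/12 = 0  ⇒  r_C2 = 11/2 (r>0 drops 1)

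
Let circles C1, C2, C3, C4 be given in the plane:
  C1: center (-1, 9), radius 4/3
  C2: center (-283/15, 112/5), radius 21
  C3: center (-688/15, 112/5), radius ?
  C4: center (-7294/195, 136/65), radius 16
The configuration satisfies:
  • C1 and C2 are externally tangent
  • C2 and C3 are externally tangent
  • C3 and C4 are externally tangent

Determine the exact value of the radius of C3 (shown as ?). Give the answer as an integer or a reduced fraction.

6

1. [ext C2·C3]  r_C3² + 42r_C3 − 288 = 0  ⇒  r_C3 = 6 (r>0 drops 1)
2. [ext C3·C4]  r_C3² + 32r_C3 − 228 = 0  ⇒  r_C3 = 6 (r>0 drops 1)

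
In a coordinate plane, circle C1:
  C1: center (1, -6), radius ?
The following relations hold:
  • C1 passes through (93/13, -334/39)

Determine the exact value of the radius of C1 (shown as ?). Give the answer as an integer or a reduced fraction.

20/3

1. [C1∋P]  r_C1² − 400/9 = 0  ⇒  r_C1 = 20/3 (r>0 drops 1)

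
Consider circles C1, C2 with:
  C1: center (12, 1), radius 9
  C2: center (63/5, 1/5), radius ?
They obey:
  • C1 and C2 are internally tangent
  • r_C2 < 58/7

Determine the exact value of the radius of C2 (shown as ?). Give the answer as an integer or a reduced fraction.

1. [int C1,C2]  r_C2² − 18r_C2 + 80 = 0  ⇒  r_C2 = 8 or 10
2. given r_C2 < 58/7: keep 8

8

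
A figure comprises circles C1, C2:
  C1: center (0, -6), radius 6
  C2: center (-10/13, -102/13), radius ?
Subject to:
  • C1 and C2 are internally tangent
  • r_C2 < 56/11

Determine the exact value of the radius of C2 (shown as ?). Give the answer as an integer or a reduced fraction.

1. [int C1,C2]  r_C2² − 12r_C2 + 32 = 0  ⇒  r_C2 = 4 or 8
2. given r_C2 < 56/11: keep 4

4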